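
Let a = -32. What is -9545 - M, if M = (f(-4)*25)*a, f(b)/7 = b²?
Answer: 80055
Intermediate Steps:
f(b) = 7*b²
M = -89600 (M = ((7*(-4)²)*25)*(-32) = ((7*16)*25)*(-32) = (112*25)*(-32) = 2800*(-32) = -89600)
-9545 - M = -9545 - 1*(-89600) = -9545 + 89600 = 80055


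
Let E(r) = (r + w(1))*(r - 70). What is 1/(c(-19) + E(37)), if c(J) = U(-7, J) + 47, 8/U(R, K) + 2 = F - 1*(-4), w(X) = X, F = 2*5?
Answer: -3/3619 ≈ -0.00082896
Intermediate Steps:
F = 10
U(R, K) = 2/3 (U(R, K) = 8/(-2 + (10 - 1*(-4))) = 8/(-2 + (10 + 4)) = 8/(-2 + 14) = 8/12 = 8*(1/12) = 2/3)
c(J) = 143/3 (c(J) = 2/3 + 47 = 143/3)
E(r) = (1 + r)*(-70 + r) (E(r) = (r + 1)*(r - 70) = (1 + r)*(-70 + r))
1/(c(-19) + E(37)) = 1/(143/3 + (-70 + 37**2 - 69*37)) = 1/(143/3 + (-70 + 1369 - 2553)) = 1/(143/3 - 1254) = 1/(-3619/3) = -3/3619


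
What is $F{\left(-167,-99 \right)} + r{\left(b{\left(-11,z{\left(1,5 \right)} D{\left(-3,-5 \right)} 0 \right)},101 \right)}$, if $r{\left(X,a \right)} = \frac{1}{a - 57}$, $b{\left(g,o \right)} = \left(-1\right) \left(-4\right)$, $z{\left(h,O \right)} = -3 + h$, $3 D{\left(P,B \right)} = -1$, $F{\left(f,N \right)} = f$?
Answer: $- \frac{7347}{44} \approx -166.98$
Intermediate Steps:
$D{\left(P,B \right)} = - \frac{1}{3}$ ($D{\left(P,B \right)} = \frac{1}{3} \left(-1\right) = - \frac{1}{3}$)
$b{\left(g,o \right)} = 4$
$r{\left(X,a \right)} = \frac{1}{-57 + a}$
$F{\left(-167,-99 \right)} + r{\left(b{\left(-11,z{\left(1,5 \right)} D{\left(-3,-5 \right)} 0 \right)},101 \right)} = -167 + \frac{1}{-57 + 101} = -167 + \frac{1}{44} = - \frac{7347}{44}$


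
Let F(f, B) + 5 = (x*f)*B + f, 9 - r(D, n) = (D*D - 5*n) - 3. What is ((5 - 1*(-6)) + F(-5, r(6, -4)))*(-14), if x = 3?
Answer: -9254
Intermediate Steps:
r(D, n) = 12 - D² + 5*n (r(D, n) = 9 - ((D*D - 5*n) - 3) = 9 - ((D² - 5*n) - 3) = 9 - (-3 + D² - 5*n) = 9 + (3 - D² + 5*n) = 12 - D² + 5*n)
F(f, B) = -5 + f + 3*B*f (F(f, B) = -5 + ((3*f)*B + f) = -5 + (3*B*f + f) = -5 + (f + 3*B*f) = -5 + f + 3*B*f)
((5 - 1*(-6)) + F(-5, r(6, -4)))*(-14) = ((5 - 1*(-6)) + (-5 - 5 + 3*(12 - 1*6² + 5*(-4))*(-5)))*(-14) = ((5 + 6) + (-5 - 5 + 3*(12 - 1*36 - 20)*(-5)))*(-14) = (11 + (-5 - 5 + 3*(12 - 36 - 20)*(-5)))*(-14) = (11 + (-5 - 5 + 3*(-44)*(-5)))*(-14) = (11 + (-5 - 5 + 660))*(-14) = (11 + 650)*(-14) = 661*(-14) = -9254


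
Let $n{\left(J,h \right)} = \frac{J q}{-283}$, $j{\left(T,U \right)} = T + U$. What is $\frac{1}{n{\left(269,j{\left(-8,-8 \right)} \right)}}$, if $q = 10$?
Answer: $- \frac{283}{2690} \approx -0.1052$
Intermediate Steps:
$n{\left(J,h \right)} = - \frac{10 J}{283}$ ($n{\left(J,h \right)} = \frac{J 10}{-283} = 10 J \left(- \frac{1}{283}\right) = - \frac{10 J}{283}$)
$\frac{1}{n{\left(269,j{\left(-8,-8 \right)} \right)}} = \frac{1}{\left(- \frac{10}{283}\right) 269} = \frac{1}{- \frac{2690}{283}} = - \frac{283}{2690}$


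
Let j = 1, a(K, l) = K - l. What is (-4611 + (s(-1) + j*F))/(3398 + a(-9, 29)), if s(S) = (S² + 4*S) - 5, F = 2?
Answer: -1539/1120 ≈ -1.3741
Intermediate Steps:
s(S) = -5 + S² + 4*S
(-4611 + (s(-1) + j*F))/(3398 + a(-9, 29)) = (-4611 + ((-5 + (-1)² + 4*(-1)) + 1*2))/(3398 + (-9 - 1*29)) = (-4611 + ((-5 + 1 - 4) + 2))/(3398 + (-9 - 29)) = (-4611 + (-8 + 2))/(3398 - 38) = (-4611 - 6)/3360 = -4617*1/3360 = -1539/1120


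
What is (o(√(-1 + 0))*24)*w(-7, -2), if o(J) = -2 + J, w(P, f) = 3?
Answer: -144 + 72*I ≈ -144.0 + 72.0*I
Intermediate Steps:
(o(√(-1 + 0))*24)*w(-7, -2) = ((-2 + √(-1 + 0))*24)*3 = ((-2 + √(-1))*24)*3 = ((-2 + I)*24)*3 = (-48 + 24*I)*3 = -144 + 72*I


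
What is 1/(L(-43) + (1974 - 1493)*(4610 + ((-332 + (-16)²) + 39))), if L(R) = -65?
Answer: 1/2199548 ≈ 4.5464e-7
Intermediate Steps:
1/(L(-43) + (1974 - 1493)*(4610 + ((-332 + (-16)²) + 39))) = 1/(-65 + (1974 - 1493)*(4610 + ((-332 + (-16)²) + 39))) = 1/(-65 + 481*(4610 + ((-332 + 256) + 39))) = 1/(-65 + 481*(4610 + (-76 + 39))) = 1/(-65 + 481*(4610 - 37)) = 1/(-65 + 481*4573) = 1/(-65 + 2199613) = 1/2199548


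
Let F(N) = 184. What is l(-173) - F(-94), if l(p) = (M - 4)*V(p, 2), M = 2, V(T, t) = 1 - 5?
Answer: -176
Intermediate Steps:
V(T, t) = -4
l(p) = 8 (l(p) = (2 - 4)*(-4) = -2*(-4) = 8)
l(-173) - F(-94) = 8 - 1*184 = 8 - 184 = -176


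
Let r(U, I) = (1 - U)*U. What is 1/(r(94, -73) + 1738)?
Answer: -1/7004 ≈ -0.00014278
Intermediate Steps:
r(U, I) = U*(1 - U)
1/(r(94, -73) + 1738) = 1/(94*(1 - 1*94) + 1738) = 1/(94*(1 - 94) + 1738) = 1/(94*(-93) + 1738) = 1/(-8742 + 1738) = 1/(-7004) = -1/7004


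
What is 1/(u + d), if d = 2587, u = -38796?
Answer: -1/36209 ≈ -2.7617e-5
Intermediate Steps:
1/(u + d) = 1/(-38796 + 2587) = 1/(-36209) = -1/36209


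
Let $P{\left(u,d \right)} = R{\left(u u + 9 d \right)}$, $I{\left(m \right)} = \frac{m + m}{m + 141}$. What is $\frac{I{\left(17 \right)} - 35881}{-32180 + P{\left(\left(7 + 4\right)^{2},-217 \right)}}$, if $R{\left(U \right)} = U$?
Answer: $\frac{1417291}{769934} \approx 1.8408$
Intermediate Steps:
$I{\left(m \right)} = \frac{2 m}{141 + m}$
$P{\left(u,d \right)} = u^{2} + 9 d$ ($P{\left(u,d \right)} = u u + 9 d = u^{2} + 9 d$)
$\frac{I{\left(17 \right)} - 35881}{-32180 + P{\left(\left(7 + 4\right)^{2},-217 \right)}} = \frac{2 \cdot 17 \frac{1}{141 + 17} - 35881}{-32180 + \left(\left(\left(7 + 4\right)^{2}\right)^{2} + 9 \left(-217\right)\right)} = \frac{2 \cdot 17 \cdot \frac{1}{158} - 35881}{-32180 - \left(1953 - \left(11^{2}\right)^{2}\right)} = \frac{2 \cdot 17 \cdot \frac{1}{158} - 35881}{-32180 - \left(1953 - 121^{2}\right)} = \frac{\frac{17}{79} - 35881}{-32180 + \left(14641 - 1953\right)} = - \frac{2834582}{79 \left(-32180 + 12688\right)} = - \frac{2834582}{79 \left(-19492\right)} = \left(- \frac{2834582}{79}\right) \left(- \frac{1}{19492}\right) = \frac{1417291}{769934}$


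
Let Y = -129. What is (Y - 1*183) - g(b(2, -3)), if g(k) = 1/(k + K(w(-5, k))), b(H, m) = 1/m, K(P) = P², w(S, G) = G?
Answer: -615/2 ≈ -307.50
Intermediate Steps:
g(k) = 1/(k + k²)
(Y - 1*183) - g(b(2, -3)) = (-129 - 1*183) - 1/((1/(-3))*(1 + 1/(-3))) = (-129 - 183) - 1/((-⅓)*(1 - ⅓)) = -312 - (-3)/⅔ = -312 - (-3)*3/2 = -312 - 1*(-9/2) = -312 + 9/2 = -615/2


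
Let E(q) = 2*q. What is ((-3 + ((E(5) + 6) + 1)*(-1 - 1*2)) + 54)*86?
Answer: 0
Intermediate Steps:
((-3 + ((E(5) + 6) + 1)*(-1 - 1*2)) + 54)*86 = ((-3 + ((2*5 + 6) + 1)*(-1 - 1*2)) + 54)*86 = ((-3 + ((10 + 6) + 1)*(-1 - 2)) + 54)*86 = ((-3 + (16 + 1)*(-3)) + 54)*86 = ((-3 + 17*(-3)) + 54)*86 = ((-3 - 51) + 54)*86 = (-54 + 54)*86 = 0*86 = 0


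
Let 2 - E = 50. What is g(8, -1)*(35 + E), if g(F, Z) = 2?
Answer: -26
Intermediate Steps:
E = -48 (E = 2 - 1*50 = 2 - 50 = -48)
g(8, -1)*(35 + E) = 2*(35 - 48) = 2*(-13) = -26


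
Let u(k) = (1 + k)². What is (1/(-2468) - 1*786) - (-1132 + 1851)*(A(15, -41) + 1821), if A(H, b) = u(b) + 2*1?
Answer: -6076025965/2468 ≈ -2.4619e+6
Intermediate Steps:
A(H, b) = 2 + (1 + b)² (A(H, b) = (1 + b)² + 2*1 = (1 + b)² + 2 = 2 + (1 + b)²)
(1/(-2468) - 1*786) - (-1132 + 1851)*(A(15, -41) + 1821) = (1/(-2468) - 1*786) - (-1132 + 1851)*((2 + (1 - 41)²) + 1821) = (-1/2468 - 786) - 719*((2 + (-40)²) + 1821) = -1939849/2468 - 719*((2 + 1600) + 1821) = -1939849/2468 - 719*(1602 + 1821) = -1939849/2468 - 719*3423 = -1939849/2468 - 1*2461137 = -1939849/2468 - 2461137 = -6076025965/2468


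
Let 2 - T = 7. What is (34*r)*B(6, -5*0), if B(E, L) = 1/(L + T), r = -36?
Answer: 1224/5 ≈ 244.80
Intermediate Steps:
T = -5 (T = 2 - 1*7 = 2 - 7 = -5)
B(E, L) = 1/(-5 + L) (B(E, L) = 1/(L - 5) = 1/(-5 + L))
(34*r)*B(6, -5*0) = (34*(-36))/(-5 - 5*0) = -1224/(-5 + 0) = -1224/(-5) = -1224*(-1/5) = 1224/5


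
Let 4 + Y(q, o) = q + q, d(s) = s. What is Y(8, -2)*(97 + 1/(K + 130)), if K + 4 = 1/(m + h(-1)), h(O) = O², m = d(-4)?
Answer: 438864/377 ≈ 1164.1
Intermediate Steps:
m = -4
K = -13/3 (K = -4 + 1/(-4 + (-1)²) = -4 + 1/(-4 + 1) = -4 + 1/(-3) = -4 - ⅓ = -13/3 ≈ -4.3333)
Y(q, o) = -4 + 2*q (Y(q, o) = -4 + (q + q) = -4 + 2*q)
Y(8, -2)*(97 + 1/(K + 130)) = (-4 + 2*8)*(97 + 1/(-13/3 + 130)) = (-4 + 16)*(97 + 1/(377/3)) = 12*(97 + 3/377) = 12*(36572/377) = 438864/377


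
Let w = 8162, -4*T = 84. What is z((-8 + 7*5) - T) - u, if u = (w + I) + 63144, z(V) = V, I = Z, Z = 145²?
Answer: -92283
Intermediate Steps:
T = -21 (T = -¼*84 = -21)
Z = 21025
I = 21025
u = 92331 (u = (8162 + 21025) + 63144 = 29187 + 63144 = 92331)
z((-8 + 7*5) - T) - u = ((-8 + 7*5) - 1*(-21)) - 1*92331 = ((-8 + 35) + 21) - 92331 = (27 + 21) - 92331 = 48 - 92331 = -92283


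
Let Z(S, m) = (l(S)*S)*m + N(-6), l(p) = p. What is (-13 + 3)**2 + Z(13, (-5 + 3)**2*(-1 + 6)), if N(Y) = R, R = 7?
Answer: 3487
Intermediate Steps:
N(Y) = 7
Z(S, m) = 7 + m*S**2 (Z(S, m) = (S*S)*m + 7 = S**2*m + 7 = m*S**2 + 7 = 7 + m*S**2)
(-13 + 3)**2 + Z(13, (-5 + 3)**2*(-1 + 6)) = (-13 + 3)**2 + (7 + ((-5 + 3)**2*(-1 + 6))*13**2) = (-10)**2 + (7 + ((-2)**2*5)*169) = 100 + (7 + (4*5)*169) = 100 + (7 + 20*169) = 100 + (7 + 3380) = 100 + 3387 = 3487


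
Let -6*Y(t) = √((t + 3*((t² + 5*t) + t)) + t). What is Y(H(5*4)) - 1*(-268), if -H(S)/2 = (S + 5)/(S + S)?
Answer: 268 - 5*I*√13/24 ≈ 268.0 - 0.75116*I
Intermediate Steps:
H(S) = -(5 + S)/S (H(S) = -2*(S + 5)/(S + S) = -2*(5 + S)/(2*S) = -2*(5 + S)*1/(2*S) = -(5 + S)/S)
Y(t) = -√(3*t² + 20*t)/6 (Y(t) = -√((t + 3*((t² + 5*t) + t)) + t)/6 = -√((t + 3*(t² + 6*t)) + t)/6 = -√((t + (3*t² + 18*t)) + t)/6 = -√((3*t² + 19*t) + t)/6 = -√(3*t² + 20*t)/6)
Y(H(5*4)) - 1*(-268) = -√(-5/4)*√(20 + 3*((-5 - 5*4)/((5*4))))/6 - 1*(-268) = -√(20 + 3*((-5 - 1*20)/20))*(√5*√(-5 - 1*20)/10)/6 + 268 = -√(20 + 3*((-5 - 20)/20))*(√5*√(-5 - 20)/10)/6 + 268 = -√(20 + 3*((1/20)*(-25)))*(I*√5/2)/6 + 268 = -I*√5*√(20 + 3*(-5/4))/2/6 + 268 = -I*√5*√(20 - 15/4)/2/6 + 268 = -5*I*√13/4/6 + 268 = -5*I*√13/24 + 268 = 268 - 5*I*√13/24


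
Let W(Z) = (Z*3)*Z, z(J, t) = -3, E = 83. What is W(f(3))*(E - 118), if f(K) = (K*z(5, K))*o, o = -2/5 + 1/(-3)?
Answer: -22869/5 ≈ -4573.8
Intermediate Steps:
o = -11/15 (o = -2*⅕ + 1*(-⅓) = -⅖ - ⅓ = -11/15 ≈ -0.73333)
f(K) = 11*K/5 (f(K) = (K*(-3))*(-11/15) = -3*K*(-11/15) = 11*K/5)
W(Z) = 3*Z² (W(Z) = (3*Z)*Z = 3*Z²)
W(f(3))*(E - 118) = (3*((11/5)*3)²)*(83 - 118) = (3*(33/5)²)*(-35) = (3*(1089/25))*(-35) = (3267/25)*(-35) = -22869/5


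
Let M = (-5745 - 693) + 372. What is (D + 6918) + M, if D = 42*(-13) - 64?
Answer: 242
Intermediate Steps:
M = -6066 (M = -6438 + 372 = -6066)
D = -610 (D = -546 - 64 = -610)
(D + 6918) + M = (-610 + 6918) - 6066 = 6308 - 6066 = 242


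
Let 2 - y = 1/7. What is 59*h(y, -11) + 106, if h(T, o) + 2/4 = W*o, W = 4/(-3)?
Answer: 5651/6 ≈ 941.83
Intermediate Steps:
y = 13/7 (y = 2 - 1/7 = 2 - 1*⅐ = 2 - ⅐ = 13/7 ≈ 1.8571)
W = -4/3 (W = 4*(-⅓) = -4/3 ≈ -1.3333)
h(T, o) = -½ - 4*o/3
59*h(y, -11) + 106 = 59*(-½ - 4/3*(-11)) + 106 = 59*(-½ + 44/3) + 106 = 59*(85/6) + 106 = 5015/6 + 106 = 5651/6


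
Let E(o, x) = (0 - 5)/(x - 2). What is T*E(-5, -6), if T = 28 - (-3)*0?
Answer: 35/2 ≈ 17.500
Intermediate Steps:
T = 28 (T = 28 - 1*0 = 28 + 0 = 28)
E(o, x) = -5/(-2 + x)
T*E(-5, -6) = 28*(-5/(-2 - 6)) = 28*(-5/(-8)) = 28*(-5*(-1/8)) = 28*(5/8) = 35/2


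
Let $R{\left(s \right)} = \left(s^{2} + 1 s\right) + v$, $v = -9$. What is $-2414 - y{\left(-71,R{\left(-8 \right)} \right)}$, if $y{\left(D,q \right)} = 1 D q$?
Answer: $923$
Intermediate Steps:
$R{\left(s \right)} = -9 + s + s^{2}$ ($R{\left(s \right)} = \left(s^{2} + 1 s\right) - 9 = \left(s^{2} + s\right) - 9 = \left(s + s^{2}\right) - 9 = -9 + s + s^{2}$)
$y{\left(D,q \right)} = D q$
$-2414 - y{\left(-71,R{\left(-8 \right)} \right)} = -2414 - - 71 \left(-9 - 8 + \left(-8\right)^{2}\right) = -2414 - - 71 \left(-9 - 8 + 64\right) = -2414 - \left(-71\right) 47 = -2414 - -3337 = -2414 + 3337 = 923$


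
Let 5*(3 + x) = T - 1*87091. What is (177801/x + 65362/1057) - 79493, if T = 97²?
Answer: -22420212448/282219 ≈ -79443.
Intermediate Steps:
T = 9409
x = -77697/5 (x = -3 + (9409 - 1*87091)/5 = -3 + (9409 - 87091)/5 = -3 + (⅕)*(-77682) = -3 - 77682/5 = -77697/5 ≈ -15539.)
(177801/x + 65362/1057) - 79493 = (177801/(-77697/5) + 65362/1057) - 79493 = (177801*(-5/77697) + 65362*(1/1057)) - 79493 = (-3055/267 + 65362/1057) - 79493 = 14222519/282219 - 79493 = -22420212448/282219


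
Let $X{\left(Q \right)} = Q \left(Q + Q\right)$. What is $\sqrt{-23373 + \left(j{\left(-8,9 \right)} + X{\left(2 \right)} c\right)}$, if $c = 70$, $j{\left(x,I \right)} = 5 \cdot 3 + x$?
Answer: $3 i \sqrt{2534} \approx 151.02 i$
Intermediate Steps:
$j{\left(x,I \right)} = 15 + x$
$X{\left(Q \right)} = 2 Q^{2}$ ($X{\left(Q \right)} = Q 2 Q = 2 Q^{2}$)
$\sqrt{-23373 + \left(j{\left(-8,9 \right)} + X{\left(2 \right)} c\right)} = \sqrt{-23373 + \left(\left(15 - 8\right) + 2 \cdot 2^{2} \cdot 70\right)} = \sqrt{-23373 + \left(7 + 2 \cdot 4 \cdot 70\right)} = \sqrt{-23373 + \left(7 + 8 \cdot 70\right)} = \sqrt{-23373 + \left(7 + 560\right)} = \sqrt{-23373 + 567} = \sqrt{-22806} = 3 i \sqrt{2534}$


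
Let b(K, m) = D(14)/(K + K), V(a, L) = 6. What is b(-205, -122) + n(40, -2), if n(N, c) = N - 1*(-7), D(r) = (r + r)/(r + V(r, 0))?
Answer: 96343/2050 ≈ 46.997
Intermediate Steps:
D(r) = 2*r/(6 + r) (D(r) = (r + r)/(r + 6) = (2*r)/(6 + r) = 2*r/(6 + r))
b(K, m) = 7/(10*K) (b(K, m) = (2*14/(6 + 14))/(K + K) = (2*14/20)/((2*K)) = (2*14*(1/20))*(1/(2*K)) = 7*(1/(2*K))/5 = 7/(10*K))
n(N, c) = 7 + N (n(N, c) = N + 7 = 7 + N)
b(-205, -122) + n(40, -2) = (7/10)/(-205) + (7 + 40) = (7/10)*(-1/205) + 47 = -7/2050 + 47 = 96343/2050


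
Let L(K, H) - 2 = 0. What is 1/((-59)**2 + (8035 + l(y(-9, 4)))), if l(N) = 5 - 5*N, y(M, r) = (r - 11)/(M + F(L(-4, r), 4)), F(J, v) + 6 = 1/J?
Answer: 29/334039 ≈ 8.6816e-5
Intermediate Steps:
L(K, H) = 2 (L(K, H) = 2 + 0 = 2)
F(J, v) = -6 + 1/J
y(M, r) = (-11 + r)/(-11/2 + M) (y(M, r) = (r - 11)/(M + (-6 + 1/2)) = (-11 + r)/(M + (-6 + 1/2)) = (-11 + r)/(M - 11/2) = (-11 + r)/(-11/2 + M))
1/((-59)**2 + (8035 + l(y(-9, 4)))) = 1/((-59)**2 + (8035 + (5 - 10*(-11 + 4)/(-11 + 2*(-9))))) = 1/(3481 + (8035 + (5 - 10*(-7)/(-11 - 18)))) = 1/(3481 + (8035 + (5 - 10*(-7)/(-29)))) = 1/(3481 + (8035 + (5 - 10*(-1)*(-7)/29))) = 1/(3481 + (8035 + (5 - 5*14/29))) = 1/(3481 + (8035 + (5 - 70/29))) = 1/(3481 + (8035 + 75/29)) = 1/(3481 + 233090/29) = 1/(334039/29) = 29/334039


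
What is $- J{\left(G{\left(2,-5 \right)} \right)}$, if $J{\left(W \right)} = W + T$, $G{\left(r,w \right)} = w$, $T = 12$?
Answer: $-7$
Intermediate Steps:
$J{\left(W \right)} = 12 + W$ ($J{\left(W \right)} = W + 12 = 12 + W$)
$- J{\left(G{\left(2,-5 \right)} \right)} = - (12 - 5) = \left(-1\right) 7 = -7$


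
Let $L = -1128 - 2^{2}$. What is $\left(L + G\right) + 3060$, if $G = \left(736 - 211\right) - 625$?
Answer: $1828$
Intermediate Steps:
$G = -100$ ($G = 525 - 625 = -100$)
$L = -1132$ ($L = -1128 - 4 = -1132$)
$\left(L + G\right) + 3060 = \left(-1132 - 100\right) + 3060 = -1232 + 3060 = 1828$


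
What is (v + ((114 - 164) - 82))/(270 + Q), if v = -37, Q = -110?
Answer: -169/160 ≈ -1.0562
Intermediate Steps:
(v + ((114 - 164) - 82))/(270 + Q) = (-37 + ((114 - 164) - 82))/(270 - 110) = (-37 + (-50 - 82))/160 = (-37 - 132)*(1/160) = -169*1/160 = -169/160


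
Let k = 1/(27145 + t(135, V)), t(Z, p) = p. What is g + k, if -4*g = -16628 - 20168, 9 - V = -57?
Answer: 250313990/27211 ≈ 9199.0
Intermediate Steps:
V = 66 (V = 9 - 1*(-57) = 9 + 57 = 66)
k = 1/27211 (k = 1/(27145 + 66) = 1/27211 ≈ 3.6750e-5)
g = 9199 (g = -(-16628 - 20168)/4 = -1/4*(-36796) = 9199)
g + k = 9199 + 1/27211 = 250313990/27211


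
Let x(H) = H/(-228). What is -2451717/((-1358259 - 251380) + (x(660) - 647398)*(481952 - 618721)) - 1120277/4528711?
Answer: -628288987844150639/2539569046425721684 ≈ -0.24740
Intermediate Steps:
x(H) = -H/228 (x(H) = H*(-1/228) = -H/228)
-2451717/((-1358259 - 251380) + (x(660) - 647398)*(481952 - 618721)) - 1120277/4528711 = -2451717/((-1358259 - 251380) + (-1/228*660 - 647398)*(481952 - 618721)) - 1120277/4528711 = -2451717/(-1609639 + (-55/19 - 647398)*(-136769)) - 1120277*1/4528711 = -2451717/(-1609639 - 12300617/19*(-136769)) - 1120277/4528711 = -2451717/(-1609639 + 1682343086473/19) - 1120277/4528711 = -2451717/1682312503332/19 - 1120277/4528711 = -2451717*19/1682312503332 - 1120277/4528711 = -15527541/560770834444 - 1120277/4528711 = -628288987844150639/2539569046425721684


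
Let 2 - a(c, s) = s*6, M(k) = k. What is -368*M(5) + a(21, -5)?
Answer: -1808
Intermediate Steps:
a(c, s) = 2 - 6*s (a(c, s) = 2 - s*6 = 2 - 6*s)
-368*M(5) + a(21, -5) = -368*5 + (2 - 6*(-5)) = -1840 + (2 + 30) = -1840 + 32 = -1808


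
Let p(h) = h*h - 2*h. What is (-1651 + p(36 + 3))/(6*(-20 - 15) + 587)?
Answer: -16/29 ≈ -0.55172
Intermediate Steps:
p(h) = h² - 2*h
(-1651 + p(36 + 3))/(6*(-20 - 15) + 587) = (-1651 + (36 + 3)*(-2 + (36 + 3)))/(6*(-20 - 15) + 587) = (-1651 + 39*(-2 + 39))/(6*(-35) + 587) = (-1651 + 39*37)/(-210 + 587) = (-1651 + 1443)/377 = -208*1/377 = -16/29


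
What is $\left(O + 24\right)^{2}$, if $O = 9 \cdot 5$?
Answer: $4761$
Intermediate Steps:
$O = 45$
$\left(O + 24\right)^{2} = \left(45 + 24\right)^{2} = 69^{2} = 4761$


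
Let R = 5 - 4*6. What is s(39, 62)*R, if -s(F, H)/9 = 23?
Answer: 3933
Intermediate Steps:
R = -19 (R = 5 - 24 = -19)
s(F, H) = -207 (s(F, H) = -9*23 = -207)
s(39, 62)*R = -207*(-19) = 3933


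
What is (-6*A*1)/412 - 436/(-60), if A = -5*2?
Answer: 11452/1545 ≈ 7.4123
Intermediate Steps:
A = -10
(-6*A*1)/412 - 436/(-60) = (-6*(-10)*1)/412 - 436/(-60) = (60*1)*(1/412) - 436*(-1/60) = 60*(1/412) + 109/15 = 15/103 + 109/15 = 11452/1545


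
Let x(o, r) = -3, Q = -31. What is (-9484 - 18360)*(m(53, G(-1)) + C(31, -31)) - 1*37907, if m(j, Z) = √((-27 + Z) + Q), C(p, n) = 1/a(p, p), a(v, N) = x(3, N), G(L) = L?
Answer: -85877/3 - 27844*I*√59 ≈ -28626.0 - 2.1387e+5*I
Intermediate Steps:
a(v, N) = -3
C(p, n) = -⅓ (C(p, n) = 1/(-3) = -⅓)
m(j, Z) = √(-58 + Z) (m(j, Z) = √((-27 + Z) - 31) = √(-58 + Z))
(-9484 - 18360)*(m(53, G(-1)) + C(31, -31)) - 1*37907 = (-9484 - 18360)*(√(-58 - 1) - ⅓) - 1*37907 = -27844*(√(-59) - ⅓) - 37907 = -27844*(I*√59 - ⅓) - 37907 = -27844*(-⅓ + I*√59) - 37907 = (27844/3 - 27844*I*√59) - 37907 = -85877/3 - 27844*I*√59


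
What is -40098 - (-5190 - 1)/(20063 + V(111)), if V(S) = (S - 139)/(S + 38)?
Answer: -119866543723/2989359 ≈ -40098.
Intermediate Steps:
V(S) = (-139 + S)/(38 + S)
-40098 - (-5190 - 1)/(20063 + V(111)) = -40098 - (-5190 - 1)/(20063 + (-139 + 111)/(38 + 111)) = -40098 - (-5191)/(20063 - 28/149) = -40098 - (-5191)/2989359/149 = -40098 - (-5191)*149/2989359 = -40098 - 1*(-773459/2989359) = -40098 + 773459/2989359 = -119866543723/2989359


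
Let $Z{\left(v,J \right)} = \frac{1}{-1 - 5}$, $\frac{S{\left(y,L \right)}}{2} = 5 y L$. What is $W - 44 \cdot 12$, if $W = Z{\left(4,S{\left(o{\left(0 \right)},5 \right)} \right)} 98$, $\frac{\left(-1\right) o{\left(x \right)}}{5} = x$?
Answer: $- \frac{1633}{3} \approx -544.33$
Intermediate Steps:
$o{\left(x \right)} = - 5 x$
$S{\left(y,L \right)} = 10 L y$ ($S{\left(y,L \right)} = 2 \cdot 5 y L = 2 \cdot 5 L y = 10 L y$)
$Z{\left(v,J \right)} = - \frac{1}{6}$ ($Z{\left(v,J \right)} = \frac{1}{-6} = - \frac{1}{6}$)
$W = - \frac{49}{3}$ ($W = \left(- \frac{1}{6}\right) 98 = - \frac{49}{3} \approx -16.333$)
$W - 44 \cdot 12 = - \frac{49}{3} - 44 \cdot 12 = - \frac{49}{3} - 528 = - \frac{1633}{3}$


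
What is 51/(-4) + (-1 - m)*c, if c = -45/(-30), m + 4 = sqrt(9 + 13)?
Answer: -33/4 - 3*sqrt(22)/2 ≈ -15.286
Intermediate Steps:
m = -4 + sqrt(22) (m = -4 + sqrt(9 + 13) = -4 + sqrt(22) ≈ 0.69042)
c = 3/2 (c = -45*(-1/30) = 3/2 ≈ 1.5000)
51/(-4) + (-1 - m)*c = 51/(-4) + (-1 - (-4 + sqrt(22)))*(3/2) = 51*(-1/4) + (-1 + (4 - sqrt(22)))*(3/2) = -51/4 + (3 - sqrt(22))*(3/2) = -51/4 + (9/2 - 3*sqrt(22)/2) = -33/4 - 3*sqrt(22)/2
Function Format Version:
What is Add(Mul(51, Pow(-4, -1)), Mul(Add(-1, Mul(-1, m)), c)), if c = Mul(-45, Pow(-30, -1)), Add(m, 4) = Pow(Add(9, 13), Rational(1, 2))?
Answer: Add(Rational(-33, 4), Mul(Rational(-3, 2), Pow(22, Rational(1, 2)))) ≈ -15.286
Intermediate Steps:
m = Add(-4, Pow(22, Rational(1, 2))) (m = Add(-4, Pow(Add(9, 13), Rational(1, 2))) = Add(-4, Pow(22, Rational(1, 2))) ≈ 0.69042)
c = Rational(3, 2) (c = Mul(-45, Rational(-1, 30)) = Rational(3, 2) ≈ 1.5000)
Add(Mul(51, Pow(-4, -1)), Mul(Add(-1, Mul(-1, m)), c)) = Add(Mul(51, Pow(-4, -1)), Mul(Add(-1, Mul(-1, Add(-4, Pow(22, Rational(1, 2))))), Rational(3, 2))) = Add(Mul(51, Rational(-1, 4)), Mul(Add(-1, Add(4, Mul(-1, Pow(22, Rational(1, 2))))), Rational(3, 2))) = Add(Rational(-51, 4), Mul(Add(3, Mul(-1, Pow(22, Rational(1, 2)))), Rational(3, 2))) = Add(Rational(-51, 4), Add(Rational(9, 2), Mul(Rational(-3, 2), Pow(22, Rational(1, 2))))) = Add(Rational(-33, 4), Mul(Rational(-3, 2), Pow(22, Rational(1, 2))))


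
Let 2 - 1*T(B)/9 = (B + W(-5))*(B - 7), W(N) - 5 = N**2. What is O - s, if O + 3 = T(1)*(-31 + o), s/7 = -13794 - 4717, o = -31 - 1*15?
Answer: -710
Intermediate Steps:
W(N) = 5 + N**2
o = -46 (o = -31 - 15 = -46)
T(B) = 18 - 9*(-7 + B)*(30 + B) (T(B) = 18 - 9*(B + (5 + (-5)**2))*(B - 7) = 18 - 9*(B + (5 + 25))*(-7 + B) = 18 - 9*(B + 30)*(-7 + B) = 18 - 9*(30 + B)*(-7 + B) = 18 - 9*(-7 + B)*(30 + B))
s = -129577 (s = 7*(-13794 - 4717) = 7*(-18511) = -129577)
O = -130287 (O = -3 + (1908 - 207*1 - 9*1**2)*(-31 - 46) = -3 + (1908 - 207 - 9*1)*(-77) = -3 + (1908 - 207 - 9)*(-77) = -3 + 1692*(-77) = -3 - 130284 = -130287)
O - s = -130287 - 1*(-129577) = -130287 + 129577 = -710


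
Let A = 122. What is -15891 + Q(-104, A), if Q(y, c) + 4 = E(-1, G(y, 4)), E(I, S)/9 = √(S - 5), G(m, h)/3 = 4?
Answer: -15895 + 9*√7 ≈ -15871.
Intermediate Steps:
G(m, h) = 12 (G(m, h) = 3*4 = 12)
E(I, S) = 9*√(-5 + S) (E(I, S) = 9*√(S - 5) = 9*√(-5 + S))
Q(y, c) = -4 + 9*√7 (Q(y, c) = -4 + 9*√(-5 + 12) = -4 + 9*√7)
-15891 + Q(-104, A) = -15891 + (-4 + 9*√7) = -15895 + 9*√7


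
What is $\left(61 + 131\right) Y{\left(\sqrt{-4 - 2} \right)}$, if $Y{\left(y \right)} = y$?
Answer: $192 i \sqrt{6} \approx 470.3 i$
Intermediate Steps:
$\left(61 + 131\right) Y{\left(\sqrt{-4 - 2} \right)} = \left(61 + 131\right) \sqrt{-4 - 2} = 192 \sqrt{-6} = 192 i \sqrt{6}$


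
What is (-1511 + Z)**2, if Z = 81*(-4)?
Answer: 3367225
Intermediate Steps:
Z = -324
(-1511 + Z)**2 = (-1511 - 324)**2 = (-1835)**2 = 3367225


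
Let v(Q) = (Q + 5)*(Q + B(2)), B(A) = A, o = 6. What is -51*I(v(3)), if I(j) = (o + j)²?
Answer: -107916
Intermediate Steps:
v(Q) = (2 + Q)*(5 + Q) (v(Q) = (Q + 5)*(Q + 2) = (5 + Q)*(2 + Q) = (2 + Q)*(5 + Q))
I(j) = (6 + j)²
-51*I(v(3)) = -51*(6 + (10 + 3² + 7*3))² = -51*(6 + (10 + 9 + 21))² = -51*(6 + 40)² = -51*46² = -51*2116 = -107916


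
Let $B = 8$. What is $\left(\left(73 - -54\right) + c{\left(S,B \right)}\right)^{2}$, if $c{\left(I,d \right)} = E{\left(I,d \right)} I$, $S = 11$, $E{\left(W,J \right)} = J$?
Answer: $46225$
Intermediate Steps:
$c{\left(I,d \right)} = I d$ ($c{\left(I,d \right)} = d I = I d$)
$\left(\left(73 - -54\right) + c{\left(S,B \right)}\right)^{2} = \left(\left(73 - -54\right) + 11 \cdot 8\right)^{2} = \left(\left(73 + 54\right) + 88\right)^{2} = \left(127 + 88\right)^{2} = 215^{2} = 46225$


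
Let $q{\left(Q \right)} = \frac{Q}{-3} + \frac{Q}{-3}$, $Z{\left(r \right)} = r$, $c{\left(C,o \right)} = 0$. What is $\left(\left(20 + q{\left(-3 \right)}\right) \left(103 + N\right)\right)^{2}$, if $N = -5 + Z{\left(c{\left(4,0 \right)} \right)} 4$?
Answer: $4648336$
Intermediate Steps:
$N = -5$ ($N = -5 + 0 \cdot 4 = -5 + 0 = -5$)
$q{\left(Q \right)} = - \frac{2 Q}{3}$ ($q{\left(Q \right)} = Q \left(- \frac{1}{3}\right) + Q \left(- \frac{1}{3}\right) = - \frac{Q}{3} - \frac{Q}{3} = - \frac{2 Q}{3}$)
$\left(\left(20 + q{\left(-3 \right)}\right) \left(103 + N\right)\right)^{2} = \left(\left(20 - -2\right) \left(103 - 5\right)\right)^{2} = \left(\left(20 + 2\right) 98\right)^{2} = \left(22 \cdot 98\right)^{2} = 2156^{2} = 4648336$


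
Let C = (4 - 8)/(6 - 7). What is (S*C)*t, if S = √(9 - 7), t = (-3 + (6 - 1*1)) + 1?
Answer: 12*√2 ≈ 16.971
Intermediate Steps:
t = 3 (t = (-3 + (6 - 1)) + 1 = (-3 + 5) + 1 = 2 + 1 = 3)
C = 4 (C = -4/(-1) = -4*(-1) = 4)
S = √2 ≈ 1.4142
(S*C)*t = (√2*4)*3 = (4*√2)*3 = 12*√2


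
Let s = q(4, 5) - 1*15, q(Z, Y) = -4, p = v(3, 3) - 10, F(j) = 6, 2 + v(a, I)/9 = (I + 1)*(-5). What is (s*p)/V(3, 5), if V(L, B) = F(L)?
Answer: 1976/3 ≈ 658.67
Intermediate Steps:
v(a, I) = -63 - 45*I (v(a, I) = -18 + 9*((I + 1)*(-5)) = -18 + 9*((1 + I)*(-5)) = -18 + 9*(-5 - 5*I) = -18 + (-45 - 45*I) = -63 - 45*I)
V(L, B) = 6
p = -208 (p = (-63 - 45*3) - 10 = (-63 - 135) - 10 = -198 - 10 = -208)
s = -19 (s = -4 - 1*15 = -4 - 15 = -19)
(s*p)/V(3, 5) = -19*(-208)/6 = 3952*(⅙) = 1976/3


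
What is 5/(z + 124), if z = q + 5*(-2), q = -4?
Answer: 1/22 ≈ 0.045455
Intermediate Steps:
z = -14 (z = -4 + 5*(-2) = -4 - 10 = -14)
5/(z + 124) = 5/(-14 + 124) = 5/110 = (1/110)*5 = 1/22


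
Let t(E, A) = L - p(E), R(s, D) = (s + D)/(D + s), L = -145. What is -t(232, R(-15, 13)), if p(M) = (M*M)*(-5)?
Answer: -268975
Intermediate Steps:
p(M) = -5*M² (p(M) = M²*(-5) = -5*M²)
R(s, D) = 1 (R(s, D) = (D + s)/(D + s) = 1)
t(E, A) = -145 + 5*E² (t(E, A) = -145 - (-5)*E² = -145 + 5*E²)
-t(232, R(-15, 13)) = -(-145 + 5*232²) = -(-145 + 5*53824) = -(-145 + 269120) = -1*268975 = -268975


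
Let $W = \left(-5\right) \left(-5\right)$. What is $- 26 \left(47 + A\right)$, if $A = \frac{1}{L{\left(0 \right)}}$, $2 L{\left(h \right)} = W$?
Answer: $- \frac{30602}{25} \approx -1224.1$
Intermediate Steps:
$W = 25$
$L{\left(h \right)} = \frac{25}{2}$ ($L{\left(h \right)} = \frac{1}{2} \cdot 25 = \frac{25}{2}$)
$A = \frac{2}{25}$ ($A = \frac{1}{\frac{25}{2}} = \frac{2}{25} \approx 0.08$)
$- 26 \left(47 + A\right) = - 26 \left(47 + \frac{2}{25}\right) = \left(-26\right) \frac{1177}{25} = - \frac{30602}{25}$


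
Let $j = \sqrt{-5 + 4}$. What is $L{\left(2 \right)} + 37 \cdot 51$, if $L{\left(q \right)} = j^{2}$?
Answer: $1886$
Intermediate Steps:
$j = i$ ($j = \sqrt{-1} = i \approx 1.0 i$)
$L{\left(q \right)} = -1$ ($L{\left(q \right)} = i^{2} = -1$)
$L{\left(2 \right)} + 37 \cdot 51 = -1 + 37 \cdot 51 = -1 + 1887 = 1886$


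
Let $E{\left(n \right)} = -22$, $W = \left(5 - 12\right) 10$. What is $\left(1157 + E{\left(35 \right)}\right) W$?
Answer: $-79450$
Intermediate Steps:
$W = -70$ ($W = \left(-7\right) 10 = -70$)
$\left(1157 + E{\left(35 \right)}\right) W = \left(1157 - 22\right) \left(-70\right) = 1135 \left(-70\right) = -79450$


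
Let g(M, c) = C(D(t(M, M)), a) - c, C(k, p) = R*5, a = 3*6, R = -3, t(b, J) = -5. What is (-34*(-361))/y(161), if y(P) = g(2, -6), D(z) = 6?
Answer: -12274/9 ≈ -1363.8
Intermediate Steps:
a = 18
C(k, p) = -15 (C(k, p) = -3*5 = -15)
g(M, c) = -15 - c
y(P) = -9 (y(P) = -15 - 1*(-6) = -15 + 6 = -9)
(-34*(-361))/y(161) = -34*(-361)/(-9) = 12274*(-⅑) = -12274/9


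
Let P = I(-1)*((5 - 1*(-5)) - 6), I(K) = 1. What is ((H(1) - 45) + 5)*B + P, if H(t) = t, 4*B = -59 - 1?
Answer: 589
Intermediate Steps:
B = -15 (B = (-59 - 1)/4 = (¼)*(-60) = -15)
P = 4 (P = 1*((5 - 1*(-5)) - 6) = 1*((5 + 5) - 6) = 1*(10 - 6) = 1*4 = 4)
((H(1) - 45) + 5)*B + P = ((1 - 45) + 5)*(-15) + 4 = (-44 + 5)*(-15) + 4 = -39*(-15) + 4 = 585 + 4 = 589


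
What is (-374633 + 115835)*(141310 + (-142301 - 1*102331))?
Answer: 26739526956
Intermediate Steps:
(-374633 + 115835)*(141310 + (-142301 - 1*102331)) = -258798*(141310 + (-142301 - 102331)) = -258798*(141310 - 244632) = -258798*(-103322) = 26739526956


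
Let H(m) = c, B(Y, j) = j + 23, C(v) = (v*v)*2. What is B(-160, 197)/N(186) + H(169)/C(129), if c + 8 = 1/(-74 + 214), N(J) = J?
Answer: 56937637/48147960 ≈ 1.1826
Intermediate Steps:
C(v) = 2*v² (C(v) = v²*2 = 2*v²)
B(Y, j) = 23 + j
c = -1119/140 (c = -8 + 1/(-74 + 214) = -8 + 1/140 = -1119/140 ≈ -7.9929)
H(m) = -1119/140
B(-160, 197)/N(186) + H(169)/C(129) = (23 + 197)/186 - 1119/(140*(2*129²)) = 220*(1/186) - 1119/(140*(2*16641)) = 110/93 - 1119/140/33282 = 110/93 - 1119/140*1/33282 = 110/93 - 373/1553160 = 56937637/48147960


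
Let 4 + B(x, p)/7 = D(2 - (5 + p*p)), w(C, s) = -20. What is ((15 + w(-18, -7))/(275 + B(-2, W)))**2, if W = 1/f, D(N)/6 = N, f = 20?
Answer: 1000000/584624041 ≈ 0.0017105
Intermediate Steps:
D(N) = 6*N
W = 1/20 ≈ 0.050000
B(x, p) = -154 - 42*p**2 (B(x, p) = -28 + 7*(6*(2 - (5 + p*p))) = -28 + 7*(6*(2 - (5 + p**2))) = -28 + 7*(6*(2 + (-5 - p**2))) = -28 + 7*(6*(-3 - p**2)) = -28 + 7*(-18 - 6*p**2) = -28 + (-126 - 42*p**2) = -154 - 42*p**2)
((15 + w(-18, -7))/(275 + B(-2, W)))**2 = ((15 - 20)/(275 + (-154 - 42*(1/20)**2)))**2 = (-5/(275 + (-154 - 42*1/400)))**2 = (-5/(275 + (-154 - 21/200)))**2 = (-5/(275 - 30821/200))**2 = (-5/24179/200)**2 = (-5*200/24179)**2 = (-1000/24179)**2 = 1000000/584624041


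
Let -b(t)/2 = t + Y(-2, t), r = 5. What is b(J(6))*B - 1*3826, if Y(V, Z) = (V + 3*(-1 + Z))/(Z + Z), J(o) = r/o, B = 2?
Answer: -11470/3 ≈ -3823.3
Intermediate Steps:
J(o) = 5/o
Y(V, Z) = (-3 + V + 3*Z)/(2*Z) (Y(V, Z) = (V + (-3 + 3*Z))/((2*Z)) = (-3 + V + 3*Z)*(1/(2*Z)) = (-3 + V + 3*Z)/(2*Z))
b(t) = -2*t - (-5 + 3*t)/t (b(t) = -2*(t + (-3 - 2 + 3*t)/(2*t)) = -2*(t + (-5 + 3*t)/(2*t)) = -2*t - (-5 + 3*t)/t)
b(J(6))*B - 1*3826 = (-3 - 10/6 + 5/((5/6)))*2 - 1*3826 = (-3 - 10/6 + 5/((5*(1/6))))*2 - 3826 = (-3 - 2*5/6 + 5/(5/6))*2 - 3826 = (-3 - 5/3 + 5*(6/5))*2 - 3826 = (-3 - 5/3 + 6)*2 - 3826 = (4/3)*2 - 3826 = 8/3 - 3826 = -11470/3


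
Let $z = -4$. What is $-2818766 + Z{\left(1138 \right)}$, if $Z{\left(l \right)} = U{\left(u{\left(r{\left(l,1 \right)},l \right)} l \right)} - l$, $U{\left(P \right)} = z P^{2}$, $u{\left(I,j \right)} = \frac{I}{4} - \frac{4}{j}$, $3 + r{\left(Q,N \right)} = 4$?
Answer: $-3134625$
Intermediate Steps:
$r{\left(Q,N \right)} = 1$ ($r{\left(Q,N \right)} = -3 + 4 = 1$)
$u{\left(I,j \right)} = - \frac{4}{j} + \frac{I}{4}$ ($u{\left(I,j \right)} = I \frac{1}{4} - \frac{4}{j} = \frac{I}{4} - \frac{4}{j} = - \frac{4}{j} + \frac{I}{4}$)
$U{\left(P \right)} = - 4 P^{2}$
$Z{\left(l \right)} = - l - 4 l^{2} \left(\frac{1}{4} - \frac{4}{l}\right)^{2}$ ($Z{\left(l \right)} = - 4 \left(\left(- \frac{4}{l} + \frac{1}{4} \cdot 1\right) l\right)^{2} - l = - 4 \left(\left(- \frac{4}{l} + \frac{1}{4}\right) l\right)^{2} - l = - 4 \left(\left(\frac{1}{4} - \frac{4}{l}\right) l\right)^{2} - l = - 4 \left(l \left(\frac{1}{4} - \frac{4}{l}\right)\right)^{2} - l = - 4 l^{2} \left(\frac{1}{4} - \frac{4}{l}\right)^{2} - l = - l - 4 l^{2} \left(\frac{1}{4} - \frac{4}{l}\right)^{2}$)
$-2818766 + Z{\left(1138 \right)} = -2818766 - \left(-7902 + 323761\right) = -2818766 - 315859 = -3134625$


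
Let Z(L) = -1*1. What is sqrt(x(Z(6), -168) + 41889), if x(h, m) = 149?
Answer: sqrt(42038) ≈ 205.03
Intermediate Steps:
Z(L) = -1
sqrt(x(Z(6), -168) + 41889) = sqrt(149 + 41889) = sqrt(42038)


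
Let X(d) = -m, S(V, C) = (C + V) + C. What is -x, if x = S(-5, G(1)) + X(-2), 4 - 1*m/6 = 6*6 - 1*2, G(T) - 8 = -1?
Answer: -189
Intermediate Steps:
G(T) = 7 (G(T) = 8 - 1 = 7)
S(V, C) = V + 2*C
m = -180 (m = 24 - 6*(6*6 - 1*2) = 24 - 6*(36 - 2) = 24 - 6*34 = 24 - 204 = -180)
X(d) = 180 (X(d) = -1*(-180) = 180)
x = 189 (x = (-5 + 2*7) + 180 = (-5 + 14) + 180 = 9 + 180 = 189)
-x = -1*189 = -189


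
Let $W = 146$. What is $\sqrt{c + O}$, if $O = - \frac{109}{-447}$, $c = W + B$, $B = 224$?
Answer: $\frac{\sqrt{73978053}}{447} \approx 19.242$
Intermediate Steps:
$c = 370$ ($c = 146 + 224 = 370$)
$O = \frac{109}{447}$ ($O = \left(-109\right) \left(- \frac{1}{447}\right) = \frac{109}{447} \approx 0.24385$)
$\sqrt{c + O} = \sqrt{370 + \frac{109}{447}} = \sqrt{\frac{165499}{447}} = \frac{\sqrt{73978053}}{447}$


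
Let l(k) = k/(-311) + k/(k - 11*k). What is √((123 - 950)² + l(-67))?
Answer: √6615030797390/3110 ≈ 827.00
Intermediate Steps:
l(k) = -⅒ - k/311 (l(k) = k*(-1/311) + k/((-10*k)) = -k/311 + k*(-1/(10*k)) = -k/311 - ⅒ = -⅒ - k/311)
√((123 - 950)² + l(-67)) = √((123 - 950)² + (-⅒ - 1/311*(-67))) = √((-827)² + (-⅒ + 67/311)) = √(683929 + 359/3110) = √(2127019549/3110) = √6615030797390/3110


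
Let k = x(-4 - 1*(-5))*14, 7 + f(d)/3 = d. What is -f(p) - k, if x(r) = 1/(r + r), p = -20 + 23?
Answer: 5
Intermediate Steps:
p = 3
x(r) = 1/(2*r)
f(d) = -21 + 3*d
k = 7 (k = (1/(2*(-4 - 1*(-5))))*14 = (1/(2*(-4 + 5)))*14 = ((1/2)/1)*14 = ((1/2)*1)*14 = (1/2)*14 = 7)
-f(p) - k = -(-21 + 3*3) - 1*7 = -(-21 + 9) - 7 = -1*(-12) - 7 = 12 - 7 = 5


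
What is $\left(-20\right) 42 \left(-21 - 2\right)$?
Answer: $19320$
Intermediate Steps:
$\left(-20\right) 42 \left(-21 - 2\right) = \left(-840\right) \left(-23\right) = 19320$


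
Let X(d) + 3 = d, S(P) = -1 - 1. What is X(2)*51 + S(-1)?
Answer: -53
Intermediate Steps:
S(P) = -2
X(d) = -3 + d
X(2)*51 + S(-1) = (-3 + 2)*51 - 2 = -1*51 - 2 = -51 - 2 = -53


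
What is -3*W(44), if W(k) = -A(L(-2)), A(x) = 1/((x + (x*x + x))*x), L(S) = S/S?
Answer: 1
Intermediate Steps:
L(S) = 1
A(x) = 1/(x*(x**2 + 2*x)) (A(x) = 1/((x + (x**2 + x))*x) = 1/((x + (x + x**2))*x) = 1/((x**2 + 2*x)*x) = 1/(x*(x**2 + 2*x)))
W(k) = -1/3 (W(k) = -1/(1**2*(2 + 1)) = -1/3)
-3*W(44) = -3*(-1/3) = 1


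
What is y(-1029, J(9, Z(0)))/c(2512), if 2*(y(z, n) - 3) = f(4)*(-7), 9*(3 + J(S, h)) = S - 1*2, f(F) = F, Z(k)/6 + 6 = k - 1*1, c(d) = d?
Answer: -11/2512 ≈ -0.0043790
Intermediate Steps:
Z(k) = -42 + 6*k (Z(k) = -36 + 6*(k - 1*1) = -36 + 6*(k - 1) = -36 + 6*(-1 + k) = -36 + (-6 + 6*k) = -42 + 6*k)
J(S, h) = -29/9 + S/9 (J(S, h) = -3 + (S - 1*2)/9 = -3 + (S - 2)/9 = -3 + (-2 + S)/9 = -3 + (-2/9 + S/9) = -29/9 + S/9)
y(z, n) = -11 (y(z, n) = 3 + (4*(-7))/2 = 3 + (½)*(-28) = 3 - 14 = -11)
y(-1029, J(9, Z(0)))/c(2512) = -11/2512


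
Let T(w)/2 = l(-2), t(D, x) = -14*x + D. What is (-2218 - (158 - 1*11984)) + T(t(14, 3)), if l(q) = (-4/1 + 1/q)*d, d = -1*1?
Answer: 9617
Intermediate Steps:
d = -1
t(D, x) = D - 14*x
l(q) = 4 - 1/q (l(q) = (-4/1 + 1/q)*(-1) = (-4*1 + 1/q)*(-1) = (-4 + 1/q)*(-1) = 4 - 1/q)
T(w) = 9 (T(w) = 2*(4 - 1/(-2)) = 2*(4 - 1*(-½)) = 2*(4 + ½) = 2*(9/2) = 9)
(-2218 - (158 - 1*11984)) + T(t(14, 3)) = (-2218 - (158 - 1*11984)) + 9 = (-2218 - (158 - 11984)) + 9 = (-2218 - 1*(-11826)) + 9 = (-2218 + 11826) + 9 = 9608 + 9 = 9617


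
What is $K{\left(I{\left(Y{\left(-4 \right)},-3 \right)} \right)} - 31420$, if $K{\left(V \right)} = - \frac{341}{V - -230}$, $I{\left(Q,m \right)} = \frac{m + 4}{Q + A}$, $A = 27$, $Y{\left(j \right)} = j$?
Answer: $- \frac{15113733}{481} \approx -31421.0$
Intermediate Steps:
$I{\left(Q,m \right)} = \frac{4 + m}{27 + Q}$ ($I{\left(Q,m \right)} = \frac{m + 4}{Q + 27} = \frac{4 + m}{27 + Q}$)
$K{\left(V \right)} = - \frac{341}{230 + V}$ ($K{\left(V \right)} = - \frac{341}{V + 230} = - \frac{341}{230 + V}$)
$K{\left(I{\left(Y{\left(-4 \right)},-3 \right)} \right)} - 31420 = - \frac{341}{230 + \frac{4 - 3}{27 - 4}} - 31420 = - \frac{341}{230 + \frac{1}{23} \cdot 1} - 31420 = - \frac{341}{230 + \frac{1}{23}} - 31420 = - \frac{341}{\frac{5291}{23}} - 31420 = \left(-341\right) \frac{23}{5291} - 31420 = - \frac{713}{481} - 31420 = - \frac{15113733}{481}$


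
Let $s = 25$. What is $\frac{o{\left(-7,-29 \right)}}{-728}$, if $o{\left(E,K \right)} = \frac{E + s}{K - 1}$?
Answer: $\frac{3}{3640} \approx 0.00082418$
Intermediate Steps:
$o{\left(E,K \right)} = \frac{25 + E}{-1 + K}$ ($o{\left(E,K \right)} = \frac{E + 25}{K - 1} = \frac{25 + E}{-1 + K}$)
$\frac{o{\left(-7,-29 \right)}}{-728} = \frac{\frac{1}{-1 - 29} \left(25 - 7\right)}{-728} = \frac{1}{-30} \cdot 18 \left(- \frac{1}{728}\right) = \left(- \frac{1}{30}\right) 18 \left(- \frac{1}{728}\right) = \left(- \frac{3}{5}\right) \left(- \frac{1}{728}\right) = \frac{3}{3640}$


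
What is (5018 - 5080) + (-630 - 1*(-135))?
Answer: -557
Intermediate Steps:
(5018 - 5080) + (-630 - 1*(-135)) = -62 + (-630 + 135) = -62 - 495 = -557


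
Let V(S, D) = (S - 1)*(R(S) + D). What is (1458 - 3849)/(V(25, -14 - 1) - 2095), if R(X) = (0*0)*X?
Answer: 2391/2455 ≈ 0.97393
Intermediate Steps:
R(X) = 0 (R(X) = 0*X = 0)
V(S, D) = D*(-1 + S) (V(S, D) = (S - 1)*(0 + D) = (-1 + S)*D = D*(-1 + S))
(1458 - 3849)/(V(25, -14 - 1) - 2095) = (1458 - 3849)/((-14 - 1)*(-1 + 25) - 2095) = -2391/(-15*24 - 2095) = -2391/(-360 - 2095) = -2391/(-2455) = -2391*(-1/2455) = 2391/2455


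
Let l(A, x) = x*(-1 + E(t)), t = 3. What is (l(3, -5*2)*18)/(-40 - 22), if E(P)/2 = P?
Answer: 450/31 ≈ 14.516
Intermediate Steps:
E(P) = 2*P
l(A, x) = 5*x (l(A, x) = x*(-1 + 2*3) = x*(-1 + 6) = x*5 = 5*x)
(l(3, -5*2)*18)/(-40 - 22) = ((5*(-5*2))*18)/(-40 - 22) = ((5*(-10))*18)/(-62) = -50*18*(-1/62) = -900*(-1/62) = 450/31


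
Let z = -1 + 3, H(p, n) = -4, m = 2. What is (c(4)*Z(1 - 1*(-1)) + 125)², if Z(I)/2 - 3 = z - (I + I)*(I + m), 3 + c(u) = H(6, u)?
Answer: 77841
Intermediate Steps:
z = 2
c(u) = -7 (c(u) = -3 - 4 = -7)
Z(I) = 10 - 4*I*(2 + I) (Z(I) = 6 + 2*(2 - (I + I)*(I + 2)) = 6 + 2*(2 - 2*I*(2 + I)) = 6 + (4 - 4*I*(2 + I)) = 10 - 4*I*(2 + I))
(c(4)*Z(1 - 1*(-1)) + 125)² = (-7*(10 - 8*(1 - 1*(-1)) - 4*(1 - 1*(-1))²) + 125)² = (-7*(10 - 8*(1 + 1) - 4*(1 + 1)²) + 125)² = (-7*(10 - 8*2 - 4*2²) + 125)² = (-7*(10 - 16 - 4*4) + 125)² = (-7*(10 - 16 - 16) + 125)² = (-7*(-22) + 125)² = (154 + 125)² = 279² = 77841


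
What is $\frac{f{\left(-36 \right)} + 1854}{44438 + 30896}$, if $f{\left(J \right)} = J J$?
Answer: $\frac{225}{5381} \approx 0.041814$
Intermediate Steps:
$f{\left(J \right)} = J^{2}$
$\frac{f{\left(-36 \right)} + 1854}{44438 + 30896} = \frac{\left(-36\right)^{2} + 1854}{44438 + 30896} = \frac{1296 + 1854}{75334} = 3150 \cdot \frac{1}{75334} = \frac{225}{5381}$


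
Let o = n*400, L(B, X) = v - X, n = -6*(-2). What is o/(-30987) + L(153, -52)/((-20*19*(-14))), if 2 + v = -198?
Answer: -2510173/13737570 ≈ -0.18272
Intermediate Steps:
v = -200 (v = -2 - 198 = -200)
n = 12
L(B, X) = -200 - X
o = 4800 (o = 12*400 = 4800)
o/(-30987) + L(153, -52)/((-20*19*(-14))) = 4800/(-30987) + (-200 - 1*(-52))/((-20*19*(-14))) = 4800*(-1/30987) + (-200 + 52)/((-380*(-14))) = -1600/10329 - 148/5320 = -1600/10329 - 148*1/5320 = -1600/10329 - 37/1330 = -2510173/13737570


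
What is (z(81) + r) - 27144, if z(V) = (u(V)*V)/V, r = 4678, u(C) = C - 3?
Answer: -22388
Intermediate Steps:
u(C) = -3 + C
z(V) = -3 + V (z(V) = ((-3 + V)*V)/V = (V*(-3 + V))/V = -3 + V)
(z(81) + r) - 27144 = ((-3 + 81) + 4678) - 27144 = (78 + 4678) - 27144 = 4756 - 27144 = -22388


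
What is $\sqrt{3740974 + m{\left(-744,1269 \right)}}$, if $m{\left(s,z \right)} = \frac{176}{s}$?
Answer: $\frac{4 \sqrt{2022230130}}{93} \approx 1934.2$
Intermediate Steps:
$\sqrt{3740974 + m{\left(-744,1269 \right)}} = \sqrt{3740974 + \frac{176}{-744}} = \sqrt{3740974 + 176 \left(- \frac{1}{744}\right)} = \sqrt{3740974 - \frac{22}{93}} = \sqrt{\frac{347910560}{93}} = \frac{4 \sqrt{2022230130}}{93}$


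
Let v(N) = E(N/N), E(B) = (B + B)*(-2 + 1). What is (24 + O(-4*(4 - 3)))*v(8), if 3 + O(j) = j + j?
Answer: -26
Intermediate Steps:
O(j) = -3 + 2*j (O(j) = -3 + (j + j) = -3 + 2*j)
E(B) = -2*B (E(B) = (2*B)*(-1) = -2*B)
v(N) = -2 (v(N) = -2*N/N = -2*1 = -2)
(24 + O(-4*(4 - 3)))*v(8) = (24 + (-3 + 2*(-4*(4 - 3))))*(-2) = (24 + (-3 + 2*(-4*1)))*(-2) = (24 + (-3 + 2*(-4)))*(-2) = (24 + (-3 - 8))*(-2) = (24 - 11)*(-2) = 13*(-2) = -26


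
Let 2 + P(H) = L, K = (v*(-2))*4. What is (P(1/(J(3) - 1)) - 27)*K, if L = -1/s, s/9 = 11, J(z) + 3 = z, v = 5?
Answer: 114880/99 ≈ 1160.4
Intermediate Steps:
J(z) = -3 + z
s = 99 (s = 9*11 = 99)
L = -1/99 ≈ -0.010101
K = -40 (K = (5*(-2))*4 = -10*4 = -40)
P(H) = -199/99 (P(H) = -2 - 1/99 = -199/99)
(P(1/(J(3) - 1)) - 27)*K = (-199/99 - 27)*(-40) = -2872/99*(-40) = 114880/99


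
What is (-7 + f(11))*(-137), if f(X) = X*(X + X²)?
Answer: -197965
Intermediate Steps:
(-7 + f(11))*(-137) = (-7 + 11²*(1 + 11))*(-137) = (-7 + 121*12)*(-137) = (-7 + 1452)*(-137) = 1445*(-137) = -197965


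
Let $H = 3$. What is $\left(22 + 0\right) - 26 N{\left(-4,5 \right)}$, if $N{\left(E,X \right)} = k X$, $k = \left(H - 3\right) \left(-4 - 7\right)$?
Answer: $22$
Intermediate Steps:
$k = 0$ ($k = \left(3 - 3\right) \left(-4 - 7\right) = 0 \left(-4 - 7\right) = 0 \left(-11\right) = 0$)
$N{\left(E,X \right)} = 0$ ($N{\left(E,X \right)} = 0 X = 0$)
$\left(22 + 0\right) - 26 N{\left(-4,5 \right)} = \left(22 + 0\right) - 0 = 22 + 0 = 22$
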